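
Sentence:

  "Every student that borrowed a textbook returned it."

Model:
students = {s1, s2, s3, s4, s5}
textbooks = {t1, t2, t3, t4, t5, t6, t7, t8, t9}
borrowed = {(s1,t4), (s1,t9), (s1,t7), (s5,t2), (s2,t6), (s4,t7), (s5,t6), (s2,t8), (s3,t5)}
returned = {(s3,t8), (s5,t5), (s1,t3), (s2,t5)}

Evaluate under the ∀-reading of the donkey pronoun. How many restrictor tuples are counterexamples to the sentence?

9

"it" takes "a textbook" as antecedent — a donkey pronoun bound across the clause boundary.
Strong reading: for every (s,t) with borrowed(s,t), returned(s,t).
Restrictor pairs: (s1,t4) ✗  (s1,t7) ✗  (s1,t9) ✗  (s2,t6) ✗  (s2,t8) ✗  (s3,t5) ✗  (s4,t7) ✗  (s5,t2) ✗  (s5,t6) ✗
Counterexamples (restrictor pairs failing the scope): 9.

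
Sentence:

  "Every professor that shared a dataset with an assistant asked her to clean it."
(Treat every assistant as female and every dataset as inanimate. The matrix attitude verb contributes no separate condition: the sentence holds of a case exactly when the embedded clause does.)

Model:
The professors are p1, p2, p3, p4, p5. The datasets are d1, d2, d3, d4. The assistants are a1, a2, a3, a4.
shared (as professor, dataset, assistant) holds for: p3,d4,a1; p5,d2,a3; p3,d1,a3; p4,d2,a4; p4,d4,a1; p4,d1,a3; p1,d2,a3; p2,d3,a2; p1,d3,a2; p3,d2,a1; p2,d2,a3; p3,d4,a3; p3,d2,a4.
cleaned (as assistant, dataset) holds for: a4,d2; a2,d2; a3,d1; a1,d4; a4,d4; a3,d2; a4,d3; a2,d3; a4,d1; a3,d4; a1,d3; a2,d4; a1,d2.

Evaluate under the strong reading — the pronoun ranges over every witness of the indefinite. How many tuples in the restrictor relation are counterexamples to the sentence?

0

"her" takes "an assistant" as antecedent and "it" takes "a dataset"; both are donkey pronouns co-varying with the restrictor.
Strong reading: for every (p,d,a) with shared(p,d,a), cleaned(a,d).
Restrictor triples: (p1,d2,a3)→cleaned(a3,d2) ✓  (p1,d3,a2)→cleaned(a2,d3) ✓  (p2,d2,a3)→cleaned(a3,d2) ✓  (p2,d3,a2)→cleaned(a2,d3) ✓  (p3,d1,a3)→cleaned(a3,d1) ✓  (p3,d2,a1)→cleaned(a1,d2) ✓  (p3,d2,a4)→cleaned(a4,d2) ✓  (p3,d4,a1)→cleaned(a1,d4) ✓  (p3,d4,a3)→cleaned(a3,d4) ✓  (p4,d1,a3)→cleaned(a3,d1) ✓  (p4,d2,a4)→cleaned(a4,d2) ✓  (p4,d4,a1)→cleaned(a1,d4) ✓  (p5,d2,a3)→cleaned(a3,d2) ✓
Counterexamples (restrictor triples failing the scope): 0.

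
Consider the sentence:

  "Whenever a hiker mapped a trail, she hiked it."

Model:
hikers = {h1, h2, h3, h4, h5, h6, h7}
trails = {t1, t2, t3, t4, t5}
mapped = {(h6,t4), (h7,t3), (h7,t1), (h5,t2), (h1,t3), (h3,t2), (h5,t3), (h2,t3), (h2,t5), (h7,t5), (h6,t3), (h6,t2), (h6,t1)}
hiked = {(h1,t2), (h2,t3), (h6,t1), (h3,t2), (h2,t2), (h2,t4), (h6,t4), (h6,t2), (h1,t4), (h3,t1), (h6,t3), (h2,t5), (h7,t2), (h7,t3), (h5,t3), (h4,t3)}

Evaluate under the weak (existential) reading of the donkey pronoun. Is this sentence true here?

False

"it" takes "a trail" as antecedent — a donkey pronoun bound across the clause boundary.
Weak reading: every hiker h with some mapped-trail has at least one mapped-trail t such that hiked(h,t).
Per hiker: h1:✗  h2:✓  h3:✓  h5:✓  h6:✓  h7:✓
h1 has no witness among its mapped-trails.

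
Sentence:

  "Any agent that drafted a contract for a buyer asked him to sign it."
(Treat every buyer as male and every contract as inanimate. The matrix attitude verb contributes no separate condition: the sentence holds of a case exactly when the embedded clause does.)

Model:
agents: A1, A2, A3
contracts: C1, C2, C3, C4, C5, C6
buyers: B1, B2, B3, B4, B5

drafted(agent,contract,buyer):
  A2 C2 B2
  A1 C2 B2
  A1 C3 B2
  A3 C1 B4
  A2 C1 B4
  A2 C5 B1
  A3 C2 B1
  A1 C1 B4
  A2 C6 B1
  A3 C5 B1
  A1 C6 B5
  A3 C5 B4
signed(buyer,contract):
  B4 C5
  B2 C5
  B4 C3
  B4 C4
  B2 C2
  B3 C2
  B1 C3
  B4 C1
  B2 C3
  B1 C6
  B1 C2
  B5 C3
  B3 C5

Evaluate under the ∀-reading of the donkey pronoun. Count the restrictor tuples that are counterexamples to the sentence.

3

"him" takes "a buyer" as antecedent and "it" takes "a contract"; both are donkey pronouns co-varying with the restrictor.
Strong reading: for every (a,c,b) with drafted(a,c,b), signed(b,c).
Restrictor triples: (A1,C1,B4)→signed(B4,C1) ✓  (A1,C2,B2)→signed(B2,C2) ✓  (A1,C3,B2)→signed(B2,C3) ✓  (A1,C6,B5)→signed(B5,C6) ✗  (A2,C1,B4)→signed(B4,C1) ✓  (A2,C2,B2)→signed(B2,C2) ✓  (A2,C5,B1)→signed(B1,C5) ✗  (A2,C6,B1)→signed(B1,C6) ✓  (A3,C1,B4)→signed(B4,C1) ✓  (A3,C2,B1)→signed(B1,C2) ✓  (A3,C5,B1)→signed(B1,C5) ✗  (A3,C5,B4)→signed(B4,C5) ✓
Counterexamples (restrictor triples failing the scope): 3.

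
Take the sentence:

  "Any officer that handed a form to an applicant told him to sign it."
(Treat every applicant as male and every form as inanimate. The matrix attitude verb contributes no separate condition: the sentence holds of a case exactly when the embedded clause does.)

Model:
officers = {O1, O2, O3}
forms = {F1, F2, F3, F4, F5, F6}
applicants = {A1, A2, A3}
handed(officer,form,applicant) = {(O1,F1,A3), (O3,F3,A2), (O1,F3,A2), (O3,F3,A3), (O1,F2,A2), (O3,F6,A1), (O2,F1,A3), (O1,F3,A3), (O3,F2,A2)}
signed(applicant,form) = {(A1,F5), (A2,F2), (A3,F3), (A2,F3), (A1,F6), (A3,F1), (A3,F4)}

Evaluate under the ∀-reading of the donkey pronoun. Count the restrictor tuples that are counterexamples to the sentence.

0

"him" takes "an applicant" as antecedent and "it" takes "a form"; both are donkey pronouns co-varying with the restrictor.
Strong reading: for every (o,f,a) with handed(o,f,a), signed(a,f).
Restrictor triples: (O1,F1,A3)→signed(A3,F1) ✓  (O1,F2,A2)→signed(A2,F2) ✓  (O1,F3,A2)→signed(A2,F3) ✓  (O1,F3,A3)→signed(A3,F3) ✓  (O2,F1,A3)→signed(A3,F1) ✓  (O3,F2,A2)→signed(A2,F2) ✓  (O3,F3,A2)→signed(A2,F3) ✓  (O3,F3,A3)→signed(A3,F3) ✓  (O3,F6,A1)→signed(A1,F6) ✓
Counterexamples (restrictor triples failing the scope): 0.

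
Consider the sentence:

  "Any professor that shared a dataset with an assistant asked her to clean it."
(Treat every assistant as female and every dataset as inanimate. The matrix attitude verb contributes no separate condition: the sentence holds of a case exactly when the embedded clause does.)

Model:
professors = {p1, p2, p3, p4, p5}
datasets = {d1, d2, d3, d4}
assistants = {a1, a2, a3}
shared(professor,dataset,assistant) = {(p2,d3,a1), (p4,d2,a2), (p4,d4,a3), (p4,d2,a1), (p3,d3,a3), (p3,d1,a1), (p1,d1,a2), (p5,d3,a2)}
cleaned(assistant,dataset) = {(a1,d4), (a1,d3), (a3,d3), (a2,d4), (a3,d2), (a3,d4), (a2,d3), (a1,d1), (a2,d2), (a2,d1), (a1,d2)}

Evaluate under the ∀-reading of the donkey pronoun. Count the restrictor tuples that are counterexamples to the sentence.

0

"her" takes "an assistant" as antecedent and "it" takes "a dataset"; both are donkey pronouns co-varying with the restrictor.
Strong reading: for every (p,d,a) with shared(p,d,a), cleaned(a,d).
Restrictor triples: (p1,d1,a2)→cleaned(a2,d1) ✓  (p2,d3,a1)→cleaned(a1,d3) ✓  (p3,d1,a1)→cleaned(a1,d1) ✓  (p3,d3,a3)→cleaned(a3,d3) ✓  (p4,d2,a1)→cleaned(a1,d2) ✓  (p4,d2,a2)→cleaned(a2,d2) ✓  (p4,d4,a3)→cleaned(a3,d4) ✓  (p5,d3,a2)→cleaned(a2,d3) ✓
Counterexamples (restrictor triples failing the scope): 0.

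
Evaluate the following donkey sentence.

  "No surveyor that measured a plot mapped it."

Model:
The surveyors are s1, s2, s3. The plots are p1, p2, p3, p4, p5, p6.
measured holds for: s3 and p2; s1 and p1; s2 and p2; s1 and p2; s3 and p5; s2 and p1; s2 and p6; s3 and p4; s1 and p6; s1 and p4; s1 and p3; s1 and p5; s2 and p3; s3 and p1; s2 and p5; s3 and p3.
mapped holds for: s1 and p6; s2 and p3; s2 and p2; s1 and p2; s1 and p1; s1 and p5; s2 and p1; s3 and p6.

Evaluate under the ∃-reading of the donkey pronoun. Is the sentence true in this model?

"it" takes "a plot" as antecedent — a donkey pronoun bound across the clause boundary.
Truth condition: for no (s,p) with measured(s,p) does mapped(s,p) hold.
Restrictor pairs — does the scope hold? (s1,p1):holds  (s1,p2):holds  (s1,p3):fails  (s1,p4):fails  (s1,p5):holds  (s1,p6):holds  (s2,p1):holds  (s2,p2):holds  (s2,p3):holds  (s2,p5):fails  (s2,p6):fails  (s3,p1):fails  (s3,p2):fails  (s3,p3):fails  (s3,p4):fails  (s3,p5):fails
Scope holds for 7 pair(s), so the sentence is false.

False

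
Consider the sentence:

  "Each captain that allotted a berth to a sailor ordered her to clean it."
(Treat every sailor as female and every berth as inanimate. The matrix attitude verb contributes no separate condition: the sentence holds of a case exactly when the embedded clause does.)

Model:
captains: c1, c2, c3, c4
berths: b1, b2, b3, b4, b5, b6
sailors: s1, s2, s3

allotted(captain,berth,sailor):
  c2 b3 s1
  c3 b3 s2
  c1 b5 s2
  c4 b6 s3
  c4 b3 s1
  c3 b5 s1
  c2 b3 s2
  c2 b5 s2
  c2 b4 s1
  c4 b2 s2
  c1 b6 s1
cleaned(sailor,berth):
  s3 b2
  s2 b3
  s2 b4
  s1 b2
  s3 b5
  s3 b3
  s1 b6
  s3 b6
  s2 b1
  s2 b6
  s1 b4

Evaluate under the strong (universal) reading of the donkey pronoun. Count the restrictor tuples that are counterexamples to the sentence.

"her" takes "a sailor" as antecedent and "it" takes "a berth"; both are donkey pronouns co-varying with the restrictor.
Strong reading: for every (c,b,s) with allotted(c,b,s), cleaned(s,b).
Restrictor triples: (c1,b5,s2)→cleaned(s2,b5) ✗  (c1,b6,s1)→cleaned(s1,b6) ✓  (c2,b3,s1)→cleaned(s1,b3) ✗  (c2,b3,s2)→cleaned(s2,b3) ✓  (c2,b4,s1)→cleaned(s1,b4) ✓  (c2,b5,s2)→cleaned(s2,b5) ✗  (c3,b3,s2)→cleaned(s2,b3) ✓  (c3,b5,s1)→cleaned(s1,b5) ✗  (c4,b2,s2)→cleaned(s2,b2) ✗  (c4,b3,s1)→cleaned(s1,b3) ✗  (c4,b6,s3)→cleaned(s3,b6) ✓
Counterexamples (restrictor triples failing the scope): 6.

6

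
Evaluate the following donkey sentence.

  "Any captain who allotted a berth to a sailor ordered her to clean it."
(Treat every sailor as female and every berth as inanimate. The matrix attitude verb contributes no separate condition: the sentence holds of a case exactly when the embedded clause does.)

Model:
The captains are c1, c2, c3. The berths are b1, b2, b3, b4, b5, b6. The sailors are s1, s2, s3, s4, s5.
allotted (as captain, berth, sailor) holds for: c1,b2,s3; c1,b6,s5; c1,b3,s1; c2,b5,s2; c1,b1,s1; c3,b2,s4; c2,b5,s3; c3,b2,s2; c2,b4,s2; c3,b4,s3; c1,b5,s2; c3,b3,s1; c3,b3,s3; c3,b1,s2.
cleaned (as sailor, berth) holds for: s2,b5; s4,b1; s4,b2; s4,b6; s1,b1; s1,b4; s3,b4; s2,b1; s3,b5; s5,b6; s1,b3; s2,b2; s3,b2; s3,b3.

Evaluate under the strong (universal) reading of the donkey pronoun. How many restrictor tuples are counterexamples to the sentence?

1

"her" takes "a sailor" as antecedent and "it" takes "a berth"; both are donkey pronouns co-varying with the restrictor.
Strong reading: for every (c,b,s) with allotted(c,b,s), cleaned(s,b).
Restrictor triples: (c1,b1,s1)→cleaned(s1,b1) ✓  (c1,b2,s3)→cleaned(s3,b2) ✓  (c1,b3,s1)→cleaned(s1,b3) ✓  (c1,b5,s2)→cleaned(s2,b5) ✓  (c1,b6,s5)→cleaned(s5,b6) ✓  (c2,b4,s2)→cleaned(s2,b4) ✗  (c2,b5,s2)→cleaned(s2,b5) ✓  (c2,b5,s3)→cleaned(s3,b5) ✓  (c3,b1,s2)→cleaned(s2,b1) ✓  (c3,b2,s2)→cleaned(s2,b2) ✓  (c3,b2,s4)→cleaned(s4,b2) ✓  (c3,b3,s1)→cleaned(s1,b3) ✓  (c3,b3,s3)→cleaned(s3,b3) ✓  (c3,b4,s3)→cleaned(s3,b4) ✓
Counterexamples (restrictor triples failing the scope): 1.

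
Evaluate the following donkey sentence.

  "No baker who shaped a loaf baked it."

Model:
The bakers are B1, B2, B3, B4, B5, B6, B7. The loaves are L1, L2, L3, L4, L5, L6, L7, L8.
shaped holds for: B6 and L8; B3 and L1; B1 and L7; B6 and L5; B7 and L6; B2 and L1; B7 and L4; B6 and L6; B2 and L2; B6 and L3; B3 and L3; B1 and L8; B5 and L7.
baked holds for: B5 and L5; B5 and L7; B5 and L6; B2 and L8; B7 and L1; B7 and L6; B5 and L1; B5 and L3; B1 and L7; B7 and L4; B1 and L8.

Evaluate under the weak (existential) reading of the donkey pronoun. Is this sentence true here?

False

"it" takes "a loaf" as antecedent — a donkey pronoun bound across the clause boundary.
Truth condition: for no (b,l) with shaped(b,l) does baked(b,l) hold.
Restrictor pairs — does the scope hold? (B1,L7):holds  (B1,L8):holds  (B2,L1):fails  (B2,L2):fails  (B3,L1):fails  (B3,L3):fails  (B5,L7):holds  (B6,L3):fails  (B6,L5):fails  (B6,L6):fails  (B6,L8):fails  (B7,L4):holds  (B7,L6):holds
Scope holds for 5 pair(s), so the sentence is false.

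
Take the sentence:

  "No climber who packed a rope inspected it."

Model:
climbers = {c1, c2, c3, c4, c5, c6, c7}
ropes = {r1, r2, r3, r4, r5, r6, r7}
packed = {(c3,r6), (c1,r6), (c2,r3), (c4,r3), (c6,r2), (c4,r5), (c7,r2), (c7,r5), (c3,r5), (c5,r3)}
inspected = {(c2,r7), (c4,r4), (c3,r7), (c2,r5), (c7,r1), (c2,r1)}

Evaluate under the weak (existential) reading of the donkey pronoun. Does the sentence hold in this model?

True

"it" takes "a rope" as antecedent — a donkey pronoun bound across the clause boundary.
Truth condition: for no (c,r) with packed(c,r) does inspected(c,r) hold.
Restrictor pairs — does the scope hold? (c1,r6):fails  (c2,r3):fails  (c3,r5):fails  (c3,r6):fails  (c4,r3):fails  (c4,r5):fails  (c5,r3):fails  (c6,r2):fails  (c7,r2):fails  (c7,r5):fails
Scope holds for no restrictor pair, so the sentence is true.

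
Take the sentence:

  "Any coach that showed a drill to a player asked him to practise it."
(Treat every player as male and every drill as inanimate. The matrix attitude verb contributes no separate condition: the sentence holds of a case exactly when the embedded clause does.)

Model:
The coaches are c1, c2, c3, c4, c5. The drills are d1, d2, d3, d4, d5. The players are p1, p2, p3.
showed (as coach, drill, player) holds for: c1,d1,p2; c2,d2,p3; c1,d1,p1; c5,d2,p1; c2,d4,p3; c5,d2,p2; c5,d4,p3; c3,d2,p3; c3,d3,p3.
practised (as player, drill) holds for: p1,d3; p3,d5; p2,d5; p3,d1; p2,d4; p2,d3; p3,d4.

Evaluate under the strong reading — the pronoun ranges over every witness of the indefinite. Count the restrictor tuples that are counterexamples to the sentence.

"him" takes "a player" as antecedent and "it" takes "a drill"; both are donkey pronouns co-varying with the restrictor.
Strong reading: for every (c,d,p) with showed(c,d,p), practised(p,d).
Restrictor triples: (c1,d1,p1)→practised(p1,d1) ✗  (c1,d1,p2)→practised(p2,d1) ✗  (c2,d2,p3)→practised(p3,d2) ✗  (c2,d4,p3)→practised(p3,d4) ✓  (c3,d2,p3)→practised(p3,d2) ✗  (c3,d3,p3)→practised(p3,d3) ✗  (c5,d2,p1)→practised(p1,d2) ✗  (c5,d2,p2)→practised(p2,d2) ✗  (c5,d4,p3)→practised(p3,d4) ✓
Counterexamples (restrictor triples failing the scope): 7.

7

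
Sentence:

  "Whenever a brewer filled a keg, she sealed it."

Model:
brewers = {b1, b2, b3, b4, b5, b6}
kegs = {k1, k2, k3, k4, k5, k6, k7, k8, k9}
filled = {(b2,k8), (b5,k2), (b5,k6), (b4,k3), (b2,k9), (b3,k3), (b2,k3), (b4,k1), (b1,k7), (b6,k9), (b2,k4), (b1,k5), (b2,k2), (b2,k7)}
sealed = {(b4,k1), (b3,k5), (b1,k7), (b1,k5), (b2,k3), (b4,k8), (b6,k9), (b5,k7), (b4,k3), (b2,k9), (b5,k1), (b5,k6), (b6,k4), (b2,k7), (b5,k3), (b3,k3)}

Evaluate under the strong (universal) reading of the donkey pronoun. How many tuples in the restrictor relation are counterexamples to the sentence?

"it" takes "a keg" as antecedent — a donkey pronoun bound across the clause boundary.
Strong reading: for every (b,k) with filled(b,k), sealed(b,k).
Restrictor pairs: (b1,k5) ✓  (b1,k7) ✓  (b2,k2) ✗  (b2,k3) ✓  (b2,k4) ✗  (b2,k7) ✓  (b2,k8) ✗  (b2,k9) ✓  (b3,k3) ✓  (b4,k1) ✓  (b4,k3) ✓  (b5,k2) ✗  (b5,k6) ✓  (b6,k9) ✓
Counterexamples (restrictor pairs failing the scope): 4.

4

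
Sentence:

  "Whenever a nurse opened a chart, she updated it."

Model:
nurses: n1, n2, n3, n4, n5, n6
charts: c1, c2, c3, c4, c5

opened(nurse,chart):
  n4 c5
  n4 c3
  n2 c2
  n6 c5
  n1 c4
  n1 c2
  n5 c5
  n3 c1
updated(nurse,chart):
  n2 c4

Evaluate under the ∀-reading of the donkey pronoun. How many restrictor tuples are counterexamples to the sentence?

"it" takes "a chart" as antecedent — a donkey pronoun bound across the clause boundary.
Strong reading: for every (n,c) with opened(n,c), updated(n,c).
Restrictor pairs: (n1,c2) ✗  (n1,c4) ✗  (n2,c2) ✗  (n3,c1) ✗  (n4,c3) ✗  (n4,c5) ✗  (n5,c5) ✗  (n6,c5) ✗
Counterexamples (restrictor pairs failing the scope): 8.

8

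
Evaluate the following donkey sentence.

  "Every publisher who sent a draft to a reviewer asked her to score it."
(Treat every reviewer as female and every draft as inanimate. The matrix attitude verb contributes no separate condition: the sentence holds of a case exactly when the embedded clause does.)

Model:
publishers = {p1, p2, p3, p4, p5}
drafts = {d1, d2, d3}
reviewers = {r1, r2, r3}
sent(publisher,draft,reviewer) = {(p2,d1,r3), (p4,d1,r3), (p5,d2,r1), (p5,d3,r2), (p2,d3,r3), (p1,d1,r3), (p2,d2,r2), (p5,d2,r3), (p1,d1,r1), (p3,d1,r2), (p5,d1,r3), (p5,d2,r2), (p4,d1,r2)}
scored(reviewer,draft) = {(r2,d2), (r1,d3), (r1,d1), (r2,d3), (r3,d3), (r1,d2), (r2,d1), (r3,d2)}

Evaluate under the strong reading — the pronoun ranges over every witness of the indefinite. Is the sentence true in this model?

"her" takes "a reviewer" as antecedent and "it" takes "a draft"; both are donkey pronouns co-varying with the restrictor.
Strong reading: for every (p,d,r) with sent(p,d,r), scored(r,d).
Restrictor triples: (p1,d1,r1)→scored(r1,d1) ✓  (p1,d1,r3)→scored(r3,d1) ✗  (p2,d1,r3)→scored(r3,d1) ✗  (p2,d2,r2)→scored(r2,d2) ✓  (p2,d3,r3)→scored(r3,d3) ✓  (p3,d1,r2)→scored(r2,d1) ✓  (p4,d1,r2)→scored(r2,d1) ✓  (p4,d1,r3)→scored(r3,d1) ✗  (p5,d1,r3)→scored(r3,d1) ✗  (p5,d2,r1)→scored(r1,d2) ✓  (p5,d2,r2)→scored(r2,d2) ✓  (p5,d2,r3)→scored(r3,d2) ✓  (p5,d3,r2)→scored(r2,d3) ✓
Counterexample: (p1,d1,r3) — scored(r3,d1) does not hold.

False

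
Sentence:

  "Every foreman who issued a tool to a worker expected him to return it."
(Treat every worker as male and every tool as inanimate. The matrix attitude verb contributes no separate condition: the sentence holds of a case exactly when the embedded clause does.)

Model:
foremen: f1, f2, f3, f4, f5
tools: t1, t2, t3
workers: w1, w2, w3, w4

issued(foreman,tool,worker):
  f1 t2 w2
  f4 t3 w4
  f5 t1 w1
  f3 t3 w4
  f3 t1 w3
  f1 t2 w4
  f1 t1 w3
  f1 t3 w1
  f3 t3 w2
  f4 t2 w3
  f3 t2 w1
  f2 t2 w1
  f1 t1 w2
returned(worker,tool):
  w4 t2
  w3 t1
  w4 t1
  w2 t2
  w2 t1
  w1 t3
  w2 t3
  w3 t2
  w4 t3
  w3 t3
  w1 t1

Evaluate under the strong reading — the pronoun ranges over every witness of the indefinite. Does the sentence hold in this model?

"him" takes "a worker" as antecedent and "it" takes "a tool"; both are donkey pronouns co-varying with the restrictor.
Strong reading: for every (f,t,w) with issued(f,t,w), returned(w,t).
Restrictor triples: (f1,t1,w2)→returned(w2,t1) ✓  (f1,t1,w3)→returned(w3,t1) ✓  (f1,t2,w2)→returned(w2,t2) ✓  (f1,t2,w4)→returned(w4,t2) ✓  (f1,t3,w1)→returned(w1,t3) ✓  (f2,t2,w1)→returned(w1,t2) ✗  (f3,t1,w3)→returned(w3,t1) ✓  (f3,t2,w1)→returned(w1,t2) ✗  (f3,t3,w2)→returned(w2,t3) ✓  (f3,t3,w4)→returned(w4,t3) ✓  (f4,t2,w3)→returned(w3,t2) ✓  (f4,t3,w4)→returned(w4,t3) ✓  (f5,t1,w1)→returned(w1,t1) ✓
Counterexample: (f2,t2,w1) — returned(w1,t2) does not hold.

False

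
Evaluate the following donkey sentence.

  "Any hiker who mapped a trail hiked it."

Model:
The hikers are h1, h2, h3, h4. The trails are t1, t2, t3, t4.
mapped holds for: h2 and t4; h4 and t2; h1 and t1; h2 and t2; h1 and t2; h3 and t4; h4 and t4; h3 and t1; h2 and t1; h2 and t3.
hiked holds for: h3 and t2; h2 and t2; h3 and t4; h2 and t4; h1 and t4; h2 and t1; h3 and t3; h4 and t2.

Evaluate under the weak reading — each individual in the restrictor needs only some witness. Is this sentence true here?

"it" takes "a trail" as antecedent — a donkey pronoun bound across the clause boundary.
Weak reading: every hiker h with some mapped-trail has at least one mapped-trail t such that hiked(h,t).
Per hiker: h1:✗  h2:✓  h3:✓  h4:✓
h1 has no witness among its mapped-trails.

False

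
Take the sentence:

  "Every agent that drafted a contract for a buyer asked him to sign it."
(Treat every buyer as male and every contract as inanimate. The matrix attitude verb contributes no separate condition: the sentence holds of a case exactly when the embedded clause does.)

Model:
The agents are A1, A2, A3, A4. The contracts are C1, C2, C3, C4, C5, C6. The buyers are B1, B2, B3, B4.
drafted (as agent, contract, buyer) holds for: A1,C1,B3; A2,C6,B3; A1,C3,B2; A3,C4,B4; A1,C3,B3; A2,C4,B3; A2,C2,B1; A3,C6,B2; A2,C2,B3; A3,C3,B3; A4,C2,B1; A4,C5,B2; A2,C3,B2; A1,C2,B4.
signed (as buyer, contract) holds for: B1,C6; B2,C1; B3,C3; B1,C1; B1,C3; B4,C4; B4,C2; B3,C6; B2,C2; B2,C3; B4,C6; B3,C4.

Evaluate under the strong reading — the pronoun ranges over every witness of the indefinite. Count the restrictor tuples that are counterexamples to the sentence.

"him" takes "a buyer" as antecedent and "it" takes "a contract"; both are donkey pronouns co-varying with the restrictor.
Strong reading: for every (a,c,b) with drafted(a,c,b), signed(b,c).
Restrictor triples: (A1,C1,B3)→signed(B3,C1) ✗  (A1,C2,B4)→signed(B4,C2) ✓  (A1,C3,B2)→signed(B2,C3) ✓  (A1,C3,B3)→signed(B3,C3) ✓  (A2,C2,B1)→signed(B1,C2) ✗  (A2,C2,B3)→signed(B3,C2) ✗  (A2,C3,B2)→signed(B2,C3) ✓  (A2,C4,B3)→signed(B3,C4) ✓  (A2,C6,B3)→signed(B3,C6) ✓  (A3,C3,B3)→signed(B3,C3) ✓  (A3,C4,B4)→signed(B4,C4) ✓  (A3,C6,B2)→signed(B2,C6) ✗  (A4,C2,B1)→signed(B1,C2) ✗  (A4,C5,B2)→signed(B2,C5) ✗
Counterexamples (restrictor triples failing the scope): 6.

6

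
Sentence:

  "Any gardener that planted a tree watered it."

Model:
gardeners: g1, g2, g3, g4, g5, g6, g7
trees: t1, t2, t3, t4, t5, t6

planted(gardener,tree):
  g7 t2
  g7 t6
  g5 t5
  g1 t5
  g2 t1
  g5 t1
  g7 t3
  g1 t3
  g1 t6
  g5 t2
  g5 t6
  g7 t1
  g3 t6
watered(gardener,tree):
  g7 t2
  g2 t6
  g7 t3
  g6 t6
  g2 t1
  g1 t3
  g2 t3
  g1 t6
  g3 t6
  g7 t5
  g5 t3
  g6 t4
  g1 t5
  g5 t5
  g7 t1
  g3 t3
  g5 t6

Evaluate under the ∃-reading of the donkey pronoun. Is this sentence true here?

"it" takes "a tree" as antecedent — a donkey pronoun bound across the clause boundary.
Weak reading: every gardener g with some planted-tree has at least one planted-tree t such that watered(g,t).
Per gardener: g1:✓  g2:✓  g3:✓  g5:✓  g7:✓
Every gardener in the restrictor has a witness.

True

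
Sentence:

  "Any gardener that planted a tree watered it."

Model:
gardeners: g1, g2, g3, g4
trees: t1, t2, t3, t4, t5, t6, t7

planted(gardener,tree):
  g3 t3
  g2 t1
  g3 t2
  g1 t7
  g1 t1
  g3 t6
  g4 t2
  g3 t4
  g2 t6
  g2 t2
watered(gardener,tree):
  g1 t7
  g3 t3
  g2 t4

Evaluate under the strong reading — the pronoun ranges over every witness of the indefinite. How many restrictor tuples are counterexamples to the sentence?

"it" takes "a tree" as antecedent — a donkey pronoun bound across the clause boundary.
Strong reading: for every (g,t) with planted(g,t), watered(g,t).
Restrictor pairs: (g1,t1) ✗  (g1,t7) ✓  (g2,t1) ✗  (g2,t2) ✗  (g2,t6) ✗  (g3,t2) ✗  (g3,t3) ✓  (g3,t4) ✗  (g3,t6) ✗  (g4,t2) ✗
Counterexamples (restrictor pairs failing the scope): 8.

8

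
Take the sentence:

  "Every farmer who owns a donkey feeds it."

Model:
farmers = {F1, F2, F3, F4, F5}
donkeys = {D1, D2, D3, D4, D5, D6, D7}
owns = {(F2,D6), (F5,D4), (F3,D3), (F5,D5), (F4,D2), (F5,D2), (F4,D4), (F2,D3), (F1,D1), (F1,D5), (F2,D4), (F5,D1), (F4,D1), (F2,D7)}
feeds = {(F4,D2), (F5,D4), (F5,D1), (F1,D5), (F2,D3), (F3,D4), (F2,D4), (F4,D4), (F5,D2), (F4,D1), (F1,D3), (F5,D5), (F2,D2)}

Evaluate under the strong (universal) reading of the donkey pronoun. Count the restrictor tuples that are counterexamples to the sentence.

4

"it" takes "a donkey" as antecedent — a donkey pronoun bound across the clause boundary.
Strong reading: for every (f,d) with owns(f,d), feeds(f,d).
Restrictor pairs: (F1,D1) ✗  (F1,D5) ✓  (F2,D3) ✓  (F2,D4) ✓  (F2,D6) ✗  (F2,D7) ✗  (F3,D3) ✗  (F4,D1) ✓  (F4,D2) ✓  (F4,D4) ✓  (F5,D1) ✓  (F5,D2) ✓  (F5,D4) ✓  (F5,D5) ✓
Counterexamples (restrictor pairs failing the scope): 4.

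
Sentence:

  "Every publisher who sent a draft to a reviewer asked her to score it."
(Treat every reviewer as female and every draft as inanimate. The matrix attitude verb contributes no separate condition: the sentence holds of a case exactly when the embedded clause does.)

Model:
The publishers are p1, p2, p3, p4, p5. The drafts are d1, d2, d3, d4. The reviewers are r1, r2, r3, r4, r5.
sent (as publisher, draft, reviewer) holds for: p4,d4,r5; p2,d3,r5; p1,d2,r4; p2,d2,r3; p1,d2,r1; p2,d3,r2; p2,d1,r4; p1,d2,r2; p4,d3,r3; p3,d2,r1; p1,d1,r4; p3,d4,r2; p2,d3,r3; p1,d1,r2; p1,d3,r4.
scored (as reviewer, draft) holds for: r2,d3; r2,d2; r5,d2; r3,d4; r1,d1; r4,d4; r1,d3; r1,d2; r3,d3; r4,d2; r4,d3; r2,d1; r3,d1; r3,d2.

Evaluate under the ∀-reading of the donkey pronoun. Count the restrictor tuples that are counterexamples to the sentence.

"her" takes "a reviewer" as antecedent and "it" takes "a draft"; both are donkey pronouns co-varying with the restrictor.
Strong reading: for every (p,d,r) with sent(p,d,r), scored(r,d).
Restrictor triples: (p1,d1,r2)→scored(r2,d1) ✓  (p1,d1,r4)→scored(r4,d1) ✗  (p1,d2,r1)→scored(r1,d2) ✓  (p1,d2,r2)→scored(r2,d2) ✓  (p1,d2,r4)→scored(r4,d2) ✓  (p1,d3,r4)→scored(r4,d3) ✓  (p2,d1,r4)→scored(r4,d1) ✗  (p2,d2,r3)→scored(r3,d2) ✓  (p2,d3,r2)→scored(r2,d3) ✓  (p2,d3,r3)→scored(r3,d3) ✓  (p2,d3,r5)→scored(r5,d3) ✗  (p3,d2,r1)→scored(r1,d2) ✓  (p3,d4,r2)→scored(r2,d4) ✗  (p4,d3,r3)→scored(r3,d3) ✓  (p4,d4,r5)→scored(r5,d4) ✗
Counterexamples (restrictor triples failing the scope): 5.

5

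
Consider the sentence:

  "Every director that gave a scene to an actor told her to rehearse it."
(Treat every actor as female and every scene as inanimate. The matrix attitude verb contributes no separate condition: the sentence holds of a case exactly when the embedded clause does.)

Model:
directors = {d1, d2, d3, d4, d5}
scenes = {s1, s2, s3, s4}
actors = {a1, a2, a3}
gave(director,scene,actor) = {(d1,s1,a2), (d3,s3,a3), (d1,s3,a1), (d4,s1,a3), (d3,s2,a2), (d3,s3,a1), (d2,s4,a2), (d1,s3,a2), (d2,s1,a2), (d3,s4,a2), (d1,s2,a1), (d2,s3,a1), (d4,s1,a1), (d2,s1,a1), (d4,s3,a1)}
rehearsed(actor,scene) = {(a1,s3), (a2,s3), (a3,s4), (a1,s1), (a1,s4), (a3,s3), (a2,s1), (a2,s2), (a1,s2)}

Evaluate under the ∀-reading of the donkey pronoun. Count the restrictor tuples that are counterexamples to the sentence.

"her" takes "an actor" as antecedent and "it" takes "a scene"; both are donkey pronouns co-varying with the restrictor.
Strong reading: for every (d,s,a) with gave(d,s,a), rehearsed(a,s).
Restrictor triples: (d1,s1,a2)→rehearsed(a2,s1) ✓  (d1,s2,a1)→rehearsed(a1,s2) ✓  (d1,s3,a1)→rehearsed(a1,s3) ✓  (d1,s3,a2)→rehearsed(a2,s3) ✓  (d2,s1,a1)→rehearsed(a1,s1) ✓  (d2,s1,a2)→rehearsed(a2,s1) ✓  (d2,s3,a1)→rehearsed(a1,s3) ✓  (d2,s4,a2)→rehearsed(a2,s4) ✗  (d3,s2,a2)→rehearsed(a2,s2) ✓  (d3,s3,a1)→rehearsed(a1,s3) ✓  (d3,s3,a3)→rehearsed(a3,s3) ✓  (d3,s4,a2)→rehearsed(a2,s4) ✗  (d4,s1,a1)→rehearsed(a1,s1) ✓  (d4,s1,a3)→rehearsed(a3,s1) ✗  (d4,s3,a1)→rehearsed(a1,s3) ✓
Counterexamples (restrictor triples failing the scope): 3.

3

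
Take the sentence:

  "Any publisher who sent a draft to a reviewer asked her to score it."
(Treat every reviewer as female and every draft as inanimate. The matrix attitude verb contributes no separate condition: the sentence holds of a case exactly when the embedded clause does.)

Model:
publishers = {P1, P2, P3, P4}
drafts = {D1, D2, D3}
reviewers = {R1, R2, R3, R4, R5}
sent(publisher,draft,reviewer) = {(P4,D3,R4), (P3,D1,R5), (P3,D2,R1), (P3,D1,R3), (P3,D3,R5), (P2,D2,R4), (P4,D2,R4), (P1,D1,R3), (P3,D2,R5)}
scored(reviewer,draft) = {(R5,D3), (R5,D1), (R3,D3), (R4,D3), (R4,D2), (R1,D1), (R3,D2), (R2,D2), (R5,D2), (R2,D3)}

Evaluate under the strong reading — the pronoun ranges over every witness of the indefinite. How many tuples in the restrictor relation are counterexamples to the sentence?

"her" takes "a reviewer" as antecedent and "it" takes "a draft"; both are donkey pronouns co-varying with the restrictor.
Strong reading: for every (p,d,r) with sent(p,d,r), scored(r,d).
Restrictor triples: (P1,D1,R3)→scored(R3,D1) ✗  (P2,D2,R4)→scored(R4,D2) ✓  (P3,D1,R3)→scored(R3,D1) ✗  (P3,D1,R5)→scored(R5,D1) ✓  (P3,D2,R1)→scored(R1,D2) ✗  (P3,D2,R5)→scored(R5,D2) ✓  (P3,D3,R5)→scored(R5,D3) ✓  (P4,D2,R4)→scored(R4,D2) ✓  (P4,D3,R4)→scored(R4,D3) ✓
Counterexamples (restrictor triples failing the scope): 3.

3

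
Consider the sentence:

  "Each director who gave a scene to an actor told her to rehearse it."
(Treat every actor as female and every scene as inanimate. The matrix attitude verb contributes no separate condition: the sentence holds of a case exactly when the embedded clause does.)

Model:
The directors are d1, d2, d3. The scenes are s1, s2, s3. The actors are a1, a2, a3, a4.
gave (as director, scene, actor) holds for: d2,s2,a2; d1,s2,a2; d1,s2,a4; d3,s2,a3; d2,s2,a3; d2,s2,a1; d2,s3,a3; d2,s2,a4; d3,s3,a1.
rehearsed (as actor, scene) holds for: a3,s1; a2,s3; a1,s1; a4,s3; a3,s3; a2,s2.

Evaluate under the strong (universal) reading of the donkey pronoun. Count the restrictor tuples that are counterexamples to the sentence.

"her" takes "an actor" as antecedent and "it" takes "a scene"; both are donkey pronouns co-varying with the restrictor.
Strong reading: for every (d,s,a) with gave(d,s,a), rehearsed(a,s).
Restrictor triples: (d1,s2,a2)→rehearsed(a2,s2) ✓  (d1,s2,a4)→rehearsed(a4,s2) ✗  (d2,s2,a1)→rehearsed(a1,s2) ✗  (d2,s2,a2)→rehearsed(a2,s2) ✓  (d2,s2,a3)→rehearsed(a3,s2) ✗  (d2,s2,a4)→rehearsed(a4,s2) ✗  (d2,s3,a3)→rehearsed(a3,s3) ✓  (d3,s2,a3)→rehearsed(a3,s2) ✗  (d3,s3,a1)→rehearsed(a1,s3) ✗
Counterexamples (restrictor triples failing the scope): 6.

6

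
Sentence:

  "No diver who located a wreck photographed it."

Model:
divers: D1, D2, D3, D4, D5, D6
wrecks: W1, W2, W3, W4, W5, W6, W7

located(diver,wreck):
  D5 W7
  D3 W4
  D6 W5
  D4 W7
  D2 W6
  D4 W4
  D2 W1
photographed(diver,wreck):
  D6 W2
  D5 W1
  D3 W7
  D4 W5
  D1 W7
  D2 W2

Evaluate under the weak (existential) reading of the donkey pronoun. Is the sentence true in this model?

"it" takes "a wreck" as antecedent — a donkey pronoun bound across the clause boundary.
Truth condition: for no (d,w) with located(d,w) does photographed(d,w) hold.
Restrictor pairs — does the scope hold? (D2,W1):fails  (D2,W6):fails  (D3,W4):fails  (D4,W4):fails  (D4,W7):fails  (D5,W7):fails  (D6,W5):fails
Scope holds for no restrictor pair, so the sentence is true.

True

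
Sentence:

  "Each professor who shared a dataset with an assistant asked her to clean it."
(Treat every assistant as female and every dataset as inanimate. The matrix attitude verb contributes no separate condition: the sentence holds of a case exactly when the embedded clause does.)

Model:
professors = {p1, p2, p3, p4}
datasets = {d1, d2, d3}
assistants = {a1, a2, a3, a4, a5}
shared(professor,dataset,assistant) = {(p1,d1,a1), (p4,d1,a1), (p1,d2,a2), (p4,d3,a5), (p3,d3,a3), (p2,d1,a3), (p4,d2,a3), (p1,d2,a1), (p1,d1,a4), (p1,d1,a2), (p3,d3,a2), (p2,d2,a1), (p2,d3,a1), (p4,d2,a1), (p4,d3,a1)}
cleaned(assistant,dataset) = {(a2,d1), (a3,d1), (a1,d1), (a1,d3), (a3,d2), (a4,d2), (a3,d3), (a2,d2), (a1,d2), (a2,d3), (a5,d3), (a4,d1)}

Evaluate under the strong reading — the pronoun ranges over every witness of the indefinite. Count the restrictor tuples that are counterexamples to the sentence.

0

"her" takes "an assistant" as antecedent and "it" takes "a dataset"; both are donkey pronouns co-varying with the restrictor.
Strong reading: for every (p,d,a) with shared(p,d,a), cleaned(a,d).
Restrictor triples: (p1,d1,a1)→cleaned(a1,d1) ✓  (p1,d1,a2)→cleaned(a2,d1) ✓  (p1,d1,a4)→cleaned(a4,d1) ✓  (p1,d2,a1)→cleaned(a1,d2) ✓  (p1,d2,a2)→cleaned(a2,d2) ✓  (p2,d1,a3)→cleaned(a3,d1) ✓  (p2,d2,a1)→cleaned(a1,d2) ✓  (p2,d3,a1)→cleaned(a1,d3) ✓  (p3,d3,a2)→cleaned(a2,d3) ✓  (p3,d3,a3)→cleaned(a3,d3) ✓  (p4,d1,a1)→cleaned(a1,d1) ✓  (p4,d2,a1)→cleaned(a1,d2) ✓  (p4,d2,a3)→cleaned(a3,d2) ✓  (p4,d3,a1)→cleaned(a1,d3) ✓  (p4,d3,a5)→cleaned(a5,d3) ✓
Counterexamples (restrictor triples failing the scope): 0.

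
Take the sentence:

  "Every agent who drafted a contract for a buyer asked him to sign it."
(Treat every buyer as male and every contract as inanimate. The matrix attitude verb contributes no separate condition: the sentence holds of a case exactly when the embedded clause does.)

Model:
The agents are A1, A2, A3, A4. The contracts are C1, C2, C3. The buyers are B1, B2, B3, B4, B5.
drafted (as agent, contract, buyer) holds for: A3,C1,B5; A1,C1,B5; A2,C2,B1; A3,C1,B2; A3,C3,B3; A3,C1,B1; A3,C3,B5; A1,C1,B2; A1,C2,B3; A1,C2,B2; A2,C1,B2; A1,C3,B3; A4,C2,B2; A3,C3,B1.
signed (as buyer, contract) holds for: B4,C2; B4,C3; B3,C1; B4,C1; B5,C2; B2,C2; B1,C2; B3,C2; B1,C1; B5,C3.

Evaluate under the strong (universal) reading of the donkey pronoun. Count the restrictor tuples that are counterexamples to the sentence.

"him" takes "a buyer" as antecedent and "it" takes "a contract"; both are donkey pronouns co-varying with the restrictor.
Strong reading: for every (a,c,b) with drafted(a,c,b), signed(b,c).
Restrictor triples: (A1,C1,B2)→signed(B2,C1) ✗  (A1,C1,B5)→signed(B5,C1) ✗  (A1,C2,B2)→signed(B2,C2) ✓  (A1,C2,B3)→signed(B3,C2) ✓  (A1,C3,B3)→signed(B3,C3) ✗  (A2,C1,B2)→signed(B2,C1) ✗  (A2,C2,B1)→signed(B1,C2) ✓  (A3,C1,B1)→signed(B1,C1) ✓  (A3,C1,B2)→signed(B2,C1) ✗  (A3,C1,B5)→signed(B5,C1) ✗  (A3,C3,B1)→signed(B1,C3) ✗  (A3,C3,B3)→signed(B3,C3) ✗  (A3,C3,B5)→signed(B5,C3) ✓  (A4,C2,B2)→signed(B2,C2) ✓
Counterexamples (restrictor triples failing the scope): 8.

8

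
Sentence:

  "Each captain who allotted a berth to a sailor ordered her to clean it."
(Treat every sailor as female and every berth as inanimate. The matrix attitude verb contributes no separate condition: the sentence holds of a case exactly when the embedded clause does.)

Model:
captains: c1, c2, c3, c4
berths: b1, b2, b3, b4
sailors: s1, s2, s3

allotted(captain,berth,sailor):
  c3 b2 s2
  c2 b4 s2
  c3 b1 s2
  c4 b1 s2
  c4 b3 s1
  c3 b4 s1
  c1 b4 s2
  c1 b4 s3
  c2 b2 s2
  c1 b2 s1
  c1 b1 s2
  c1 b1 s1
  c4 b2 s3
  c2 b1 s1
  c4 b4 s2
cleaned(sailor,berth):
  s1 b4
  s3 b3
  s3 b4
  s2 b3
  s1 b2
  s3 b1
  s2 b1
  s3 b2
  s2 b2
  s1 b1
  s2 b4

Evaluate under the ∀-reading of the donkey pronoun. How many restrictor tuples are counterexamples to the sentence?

"her" takes "a sailor" as antecedent and "it" takes "a berth"; both are donkey pronouns co-varying with the restrictor.
Strong reading: for every (c,b,s) with allotted(c,b,s), cleaned(s,b).
Restrictor triples: (c1,b1,s1)→cleaned(s1,b1) ✓  (c1,b1,s2)→cleaned(s2,b1) ✓  (c1,b2,s1)→cleaned(s1,b2) ✓  (c1,b4,s2)→cleaned(s2,b4) ✓  (c1,b4,s3)→cleaned(s3,b4) ✓  (c2,b1,s1)→cleaned(s1,b1) ✓  (c2,b2,s2)→cleaned(s2,b2) ✓  (c2,b4,s2)→cleaned(s2,b4) ✓  (c3,b1,s2)→cleaned(s2,b1) ✓  (c3,b2,s2)→cleaned(s2,b2) ✓  (c3,b4,s1)→cleaned(s1,b4) ✓  (c4,b1,s2)→cleaned(s2,b1) ✓  (c4,b2,s3)→cleaned(s3,b2) ✓  (c4,b3,s1)→cleaned(s1,b3) ✗  (c4,b4,s2)→cleaned(s2,b4) ✓
Counterexamples (restrictor triples failing the scope): 1.

1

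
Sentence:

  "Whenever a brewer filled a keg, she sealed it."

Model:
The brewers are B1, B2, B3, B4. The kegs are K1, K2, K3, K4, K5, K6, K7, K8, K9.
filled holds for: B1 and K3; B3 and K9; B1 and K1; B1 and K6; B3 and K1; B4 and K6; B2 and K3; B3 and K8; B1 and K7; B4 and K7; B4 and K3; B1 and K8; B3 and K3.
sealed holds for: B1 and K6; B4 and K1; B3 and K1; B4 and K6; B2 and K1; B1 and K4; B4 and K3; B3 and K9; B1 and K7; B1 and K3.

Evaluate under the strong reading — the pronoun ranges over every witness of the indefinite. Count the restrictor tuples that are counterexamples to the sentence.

"it" takes "a keg" as antecedent — a donkey pronoun bound across the clause boundary.
Strong reading: for every (b,k) with filled(b,k), sealed(b,k).
Restrictor pairs: (B1,K1) ✗  (B1,K3) ✓  (B1,K6) ✓  (B1,K7) ✓  (B1,K8) ✗  (B2,K3) ✗  (B3,K1) ✓  (B3,K3) ✗  (B3,K8) ✗  (B3,K9) ✓  (B4,K3) ✓  (B4,K6) ✓  (B4,K7) ✗
Counterexamples (restrictor pairs failing the scope): 6.

6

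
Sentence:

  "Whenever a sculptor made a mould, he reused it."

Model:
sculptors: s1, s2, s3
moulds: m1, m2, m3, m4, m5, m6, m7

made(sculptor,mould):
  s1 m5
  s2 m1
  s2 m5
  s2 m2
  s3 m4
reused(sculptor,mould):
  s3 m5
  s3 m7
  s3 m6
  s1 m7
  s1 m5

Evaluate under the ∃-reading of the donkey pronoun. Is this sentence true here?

"it" takes "a mould" as antecedent — a donkey pronoun bound across the clause boundary.
Weak reading: every sculptor s with some made-mould has at least one made-mould m such that reused(s,m).
Per sculptor: s1:✓  s2:✗  s3:✗
s2 has no witness among its made-moulds.

False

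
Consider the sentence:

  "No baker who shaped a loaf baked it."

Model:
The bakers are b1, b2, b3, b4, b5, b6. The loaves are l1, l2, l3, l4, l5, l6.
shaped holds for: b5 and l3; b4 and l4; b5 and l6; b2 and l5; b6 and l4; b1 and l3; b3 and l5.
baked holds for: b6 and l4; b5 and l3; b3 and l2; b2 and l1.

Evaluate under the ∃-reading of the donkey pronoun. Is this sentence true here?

False

"it" takes "a loaf" as antecedent — a donkey pronoun bound across the clause boundary.
Truth condition: for no (b,l) with shaped(b,l) does baked(b,l) hold.
Restrictor pairs — does the scope hold? (b1,l3):fails  (b2,l5):fails  (b3,l5):fails  (b4,l4):fails  (b5,l3):holds  (b5,l6):fails  (b6,l4):holds
Scope holds for 2 pair(s), so the sentence is false.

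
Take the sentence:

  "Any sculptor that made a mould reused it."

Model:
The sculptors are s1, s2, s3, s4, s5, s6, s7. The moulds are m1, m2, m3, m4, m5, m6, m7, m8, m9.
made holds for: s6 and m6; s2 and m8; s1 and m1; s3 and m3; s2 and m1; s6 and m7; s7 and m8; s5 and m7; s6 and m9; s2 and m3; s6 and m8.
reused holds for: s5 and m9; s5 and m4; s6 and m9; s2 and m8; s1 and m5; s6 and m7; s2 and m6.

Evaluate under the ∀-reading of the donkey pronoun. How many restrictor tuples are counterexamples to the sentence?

8

"it" takes "a mould" as antecedent — a donkey pronoun bound across the clause boundary.
Strong reading: for every (s,m) with made(s,m), reused(s,m).
Restrictor pairs: (s1,m1) ✗  (s2,m1) ✗  (s2,m3) ✗  (s2,m8) ✓  (s3,m3) ✗  (s5,m7) ✗  (s6,m6) ✗  (s6,m7) ✓  (s6,m8) ✗  (s6,m9) ✓  (s7,m8) ✗
Counterexamples (restrictor pairs failing the scope): 8.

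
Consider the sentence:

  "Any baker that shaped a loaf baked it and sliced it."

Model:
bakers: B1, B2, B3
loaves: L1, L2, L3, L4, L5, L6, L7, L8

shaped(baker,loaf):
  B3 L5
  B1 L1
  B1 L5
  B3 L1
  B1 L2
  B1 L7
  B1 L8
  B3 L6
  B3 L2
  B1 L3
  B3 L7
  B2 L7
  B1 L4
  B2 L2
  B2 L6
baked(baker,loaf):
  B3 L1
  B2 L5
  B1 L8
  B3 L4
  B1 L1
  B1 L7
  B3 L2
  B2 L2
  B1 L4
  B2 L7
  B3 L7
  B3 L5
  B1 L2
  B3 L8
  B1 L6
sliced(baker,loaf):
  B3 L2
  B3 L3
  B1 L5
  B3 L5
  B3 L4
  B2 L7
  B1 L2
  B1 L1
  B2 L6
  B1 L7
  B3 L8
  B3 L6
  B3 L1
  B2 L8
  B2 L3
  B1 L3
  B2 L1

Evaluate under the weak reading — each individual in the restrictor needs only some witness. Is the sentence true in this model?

"it" takes "a loaf" as antecedent — a donkey pronoun bound across the clause boundary.
Weak reading: every baker b with some shaped-loaf has at least one shaped-loaf l such that baked(b,l) ∧ sliced(b,l).
Per baker: B1:✓  B2:✓  B3:✓
Every baker in the restrictor has a witness.

True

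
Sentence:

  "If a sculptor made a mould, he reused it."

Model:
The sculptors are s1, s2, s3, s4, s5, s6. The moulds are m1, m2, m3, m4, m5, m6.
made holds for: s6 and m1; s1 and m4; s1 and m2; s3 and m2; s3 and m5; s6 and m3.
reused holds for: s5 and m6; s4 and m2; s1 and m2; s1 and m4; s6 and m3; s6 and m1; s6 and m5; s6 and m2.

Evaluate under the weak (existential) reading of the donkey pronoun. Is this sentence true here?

False

"it" takes "a mould" as antecedent — a donkey pronoun bound across the clause boundary.
Weak reading: every sculptor s with some made-mould has at least one made-mould m such that reused(s,m).
Per sculptor: s1:✓  s3:✗  s6:✓
s3 has no witness among its made-moulds.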